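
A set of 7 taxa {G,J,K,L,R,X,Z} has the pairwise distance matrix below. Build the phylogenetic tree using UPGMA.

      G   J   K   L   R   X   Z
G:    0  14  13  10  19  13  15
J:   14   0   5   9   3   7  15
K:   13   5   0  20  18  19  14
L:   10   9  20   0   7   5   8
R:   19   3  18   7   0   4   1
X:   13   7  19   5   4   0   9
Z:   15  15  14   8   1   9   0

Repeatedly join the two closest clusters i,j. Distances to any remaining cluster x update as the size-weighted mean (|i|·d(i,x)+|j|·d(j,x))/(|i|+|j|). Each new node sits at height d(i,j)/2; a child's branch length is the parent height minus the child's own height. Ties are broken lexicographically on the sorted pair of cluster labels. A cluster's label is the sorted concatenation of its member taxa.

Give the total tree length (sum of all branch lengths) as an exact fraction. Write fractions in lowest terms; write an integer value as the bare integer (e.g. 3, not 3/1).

iteration 1: select R,Z (d=1); attach at lengths (1/2, 1/2); label the merged cluster RZ
  updated: d(G,RZ)=17, d(J,RZ)=9, d(K,RZ)=16, d(L,RZ)=15/2, d(RZ,X)=13/2
iteration 2: select J,K (d=5); attach at lengths (5/2, 5/2); label the merged cluster JK
  updated: d(G,JK)=27/2, d(JK,L)=29/2, d(JK,RZ)=25/2, d(JK,X)=13
iteration 3: select L,X (d=5); attach at lengths (5/2, 5/2); label the merged cluster LX
  updated: d(G,LX)=23/2, d(JK,LX)=55/4, d(LX,RZ)=7
iteration 4: select LX,RZ (d=7); attach at lengths (1, 3); label the merged cluster LRXZ
  updated: d(G,LRXZ)=57/4, d(JK,LRXZ)=105/8
iteration 5: select JK,LRXZ (d=105/8); attach at lengths (65/16, 49/16); label the merged cluster JKLRXZ
  updated: d(G,JKLRXZ)=14
iteration 6: select G,JKLRXZ (d=14); attach at lengths (7, 7/16); label the merged cluster GJKLRXZ
final tree: (G:7,((J:5/2,K:5/2):65/16,((L:5/2,X:5/2):1,(R:1/2,Z:1/2):3):49/16):7/16)
total length: 473/16

473/16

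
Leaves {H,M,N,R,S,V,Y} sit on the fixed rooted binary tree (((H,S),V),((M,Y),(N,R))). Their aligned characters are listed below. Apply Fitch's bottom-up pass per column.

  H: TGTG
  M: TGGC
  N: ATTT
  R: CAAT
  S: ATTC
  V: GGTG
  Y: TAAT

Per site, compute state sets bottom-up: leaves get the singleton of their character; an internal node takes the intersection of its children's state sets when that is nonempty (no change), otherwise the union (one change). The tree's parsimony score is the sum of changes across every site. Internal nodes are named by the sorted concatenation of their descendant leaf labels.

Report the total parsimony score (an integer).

site 0, node HS: H={T} ∪ S={A} → {A,T} (+1)
site 0, node HSV: HS={A,T} ∪ V={G} → {A,G,T} (+1)
site 0, node MY: M={T} ∩ Y={T} → {T} (+0)
site 0, node NR: N={A} ∪ R={C} → {A,C} (+1)
site 0, node MNRY: MY={T} ∪ NR={A,C} → {A,C,T} (+1)
site 0, node HMNRSVY: HSV={A,G,T} ∩ MNRY={A,C,T} → {A,T} (+0)
site 1, node HS: H={G} ∪ S={T} → {G,T} (+1)
site 1, node HSV: HS={G,T} ∩ V={G} → {G} (+0)
site 1, node MY: M={G} ∪ Y={A} → {A,G} (+1)
site 1, node NR: N={T} ∪ R={A} → {A,T} (+1)
site 1, node MNRY: MY={A,G} ∩ NR={A,T} → {A} (+0)
site 1, node HMNRSVY: HSV={G} ∪ MNRY={A} → {A,G} (+1)
site 2, node HS: H={T} ∩ S={T} → {T} (+0)
site 2, node HSV: HS={T} ∩ V={T} → {T} (+0)
site 2, node MY: M={G} ∪ Y={A} → {A,G} (+1)
site 2, node NR: N={T} ∪ R={A} → {A,T} (+1)
site 2, node MNRY: MY={A,G} ∩ NR={A,T} → {A} (+0)
site 2, node HMNRSVY: HSV={T} ∪ MNRY={A} → {A,T} (+1)
site 3, node HS: H={G} ∪ S={C} → {C,G} (+1)
site 3, node HSV: HS={C,G} ∩ V={G} → {G} (+0)
site 3, node MY: M={C} ∪ Y={T} → {C,T} (+1)
site 3, node NR: N={T} ∩ R={T} → {T} (+0)
site 3, node MNRY: MY={C,T} ∩ NR={T} → {T} (+0)
site 3, node HMNRSVY: HSV={G} ∪ MNRY={T} → {G,T} (+1)
per-site changes: [4, 4, 3, 3]; total = 14

14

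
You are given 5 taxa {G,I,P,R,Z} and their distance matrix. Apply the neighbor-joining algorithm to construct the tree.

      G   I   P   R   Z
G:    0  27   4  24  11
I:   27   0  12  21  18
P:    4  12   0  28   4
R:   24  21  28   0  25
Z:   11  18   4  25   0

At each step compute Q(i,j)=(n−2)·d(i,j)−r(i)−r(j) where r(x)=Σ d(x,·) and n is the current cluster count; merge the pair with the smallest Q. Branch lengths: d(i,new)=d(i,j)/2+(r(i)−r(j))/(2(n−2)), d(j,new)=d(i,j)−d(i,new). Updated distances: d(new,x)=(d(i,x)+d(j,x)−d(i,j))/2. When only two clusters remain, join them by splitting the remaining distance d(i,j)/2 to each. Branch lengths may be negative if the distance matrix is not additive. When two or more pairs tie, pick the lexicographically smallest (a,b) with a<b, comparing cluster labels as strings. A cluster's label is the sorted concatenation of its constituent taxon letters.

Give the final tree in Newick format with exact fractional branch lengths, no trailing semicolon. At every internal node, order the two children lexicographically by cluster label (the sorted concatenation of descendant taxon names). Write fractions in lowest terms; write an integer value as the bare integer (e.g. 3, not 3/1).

1. join I+R (d=21, Q=-113) ⇒ IR; edges |I|=43/6, |R|=83/6
  updated: d(G,IR)=15, d(IR,P)=19/2, d(IR,Z)=11
2. join G+P (d=4, Q=-79/2) ⇒ GP; edges |G|=41/8, |P|=-9/8
  updated: d(GP,IR)=41/4, d(GP,Z)=11/2
3. join GP+IR (d=41/4, Q=-107/4) ⇒ GIPR; edges |GP|=19/8, |IR|=63/8
  updated: d(GIPR,Z)=25/8
4. join GIPR+Z (d=25/8) ⇒ GIPRZ; edges |GIPR|=25/16, |Z|=25/16
final tree: (((G:41/8,P:-9/8):19/8,(I:43/6,R:83/6):63/8):25/16,Z:25/16)
total length: 307/8

(((G:41/8,P:-9/8):19/8,(I:43/6,R:83/6):63/8):25/16,Z:25/16)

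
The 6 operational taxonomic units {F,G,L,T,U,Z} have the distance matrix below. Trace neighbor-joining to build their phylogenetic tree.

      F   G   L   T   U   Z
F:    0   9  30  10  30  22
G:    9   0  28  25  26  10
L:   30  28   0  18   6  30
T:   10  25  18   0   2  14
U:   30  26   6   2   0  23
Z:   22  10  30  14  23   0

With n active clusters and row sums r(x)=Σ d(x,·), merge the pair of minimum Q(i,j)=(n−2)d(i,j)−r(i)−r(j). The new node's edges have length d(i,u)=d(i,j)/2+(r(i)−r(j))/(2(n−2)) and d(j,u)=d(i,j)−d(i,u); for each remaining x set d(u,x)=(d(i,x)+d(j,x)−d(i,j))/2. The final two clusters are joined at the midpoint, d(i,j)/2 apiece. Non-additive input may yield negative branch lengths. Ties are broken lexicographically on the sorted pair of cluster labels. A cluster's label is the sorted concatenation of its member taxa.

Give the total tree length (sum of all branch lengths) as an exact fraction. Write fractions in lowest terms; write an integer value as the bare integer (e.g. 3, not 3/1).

1. join L+U (d=6, Q=-175) ⇒ LU; edges |L|=49/8, |U|=-1/8
  updated: d(F,LU)=27, d(G,LU)=24, d(LU,T)=7, d(LU,Z)=47/2
2. join LU+T (d=7, Q=-233/2) ⇒ LTU; edges |LU|=31/4, |T|=-3/4
  updated: d(F,LTU)=15, d(G,LTU)=21, d(LTU,Z)=61/4
3. join F+G (d=9, Q=-68) ⇒ FG; edges |F|=6, |G|=3
  updated: d(FG,LTU)=27/2, d(FG,Z)=23/2
4. join FG+LTU (d=27/2, Q=-161/4) ⇒ FGLTU; edges |FG|=39/8, |LTU|=69/8
  updated: d(FGLTU,Z)=53/8
5. join FGLTU+Z (d=53/8) ⇒ FGLTUZ; edges |FGLTU|=53/16, |Z|=53/16
final tree: (((F:6,G:3):39/8,((L:49/8,U:-1/8):31/4,T:-3/4):69/8):53/16,Z:53/16)
total length: 337/8

337/8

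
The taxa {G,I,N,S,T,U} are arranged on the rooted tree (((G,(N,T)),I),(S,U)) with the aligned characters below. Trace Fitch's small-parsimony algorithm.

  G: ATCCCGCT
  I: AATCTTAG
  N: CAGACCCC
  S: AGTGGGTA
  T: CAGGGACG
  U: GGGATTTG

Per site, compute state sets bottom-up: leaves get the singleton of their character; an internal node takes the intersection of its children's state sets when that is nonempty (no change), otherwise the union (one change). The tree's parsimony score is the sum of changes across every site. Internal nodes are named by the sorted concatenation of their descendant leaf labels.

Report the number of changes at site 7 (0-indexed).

[col 0] NT: children N:{C}, T:{C} ∩→ {C}; cost 0
[col 0] GNT: children G:{A}, NT:{C} ∪→ {A,C}; cost 1
[col 0] GINT: children GNT:{A,C}, I:{A} ∩→ {A}; cost 0
[col 0] SU: children S:{A}, U:{G} ∪→ {A,G}; cost 1
[col 0] GINSTU: children GINT:{A}, SU:{A,G} ∩→ {A}; cost 0
[col 1] NT: children N:{A}, T:{A} ∩→ {A}; cost 0
[col 1] GNT: children G:{T}, NT:{A} ∪→ {A,T}; cost 1
[col 1] GINT: children GNT:{A,T}, I:{A} ∩→ {A}; cost 0
[col 1] SU: children S:{G}, U:{G} ∩→ {G}; cost 0
[col 1] GINSTU: children GINT:{A}, SU:{G} ∪→ {A,G}; cost 1
[col 2] NT: children N:{G}, T:{G} ∩→ {G}; cost 0
[col 2] GNT: children G:{C}, NT:{G} ∪→ {C,G}; cost 1
[col 2] GINT: children GNT:{C,G}, I:{T} ∪→ {C,G,T}; cost 1
[col 2] SU: children S:{T}, U:{G} ∪→ {G,T}; cost 1
[col 2] GINSTU: children GINT:{C,G,T}, SU:{G,T} ∩→ {G,T}; cost 0
[col 3] NT: children N:{A}, T:{G} ∪→ {A,G}; cost 1
[col 3] GNT: children G:{C}, NT:{A,G} ∪→ {A,C,G}; cost 1
[col 3] GINT: children GNT:{A,C,G}, I:{C} ∩→ {C}; cost 0
[col 3] SU: children S:{G}, U:{A} ∪→ {A,G}; cost 1
[col 3] GINSTU: children GINT:{C}, SU:{A,G} ∪→ {A,C,G}; cost 1
[col 4] NT: children N:{C}, T:{G} ∪→ {C,G}; cost 1
[col 4] GNT: children G:{C}, NT:{C,G} ∩→ {C}; cost 0
[col 4] GINT: children GNT:{C}, I:{T} ∪→ {C,T}; cost 1
[col 4] SU: children S:{G}, U:{T} ∪→ {G,T}; cost 1
[col 4] GINSTU: children GINT:{C,T}, SU:{G,T} ∩→ {T}; cost 0
[col 5] NT: children N:{C}, T:{A} ∪→ {A,C}; cost 1
[col 5] GNT: children G:{G}, NT:{A,C} ∪→ {A,C,G}; cost 1
[col 5] GINT: children GNT:{A,C,G}, I:{T} ∪→ {A,C,G,T}; cost 1
[col 5] SU: children S:{G}, U:{T} ∪→ {G,T}; cost 1
[col 5] GINSTU: children GINT:{A,C,G,T}, SU:{G,T} ∩→ {G,T}; cost 0
[col 6] NT: children N:{C}, T:{C} ∩→ {C}; cost 0
[col 6] GNT: children G:{C}, NT:{C} ∩→ {C}; cost 0
[col 6] GINT: children GNT:{C}, I:{A} ∪→ {A,C}; cost 1
[col 6] SU: children S:{T}, U:{T} ∩→ {T}; cost 0
[col 6] GINSTU: children GINT:{A,C}, SU:{T} ∪→ {A,C,T}; cost 1
[col 7] NT: children N:{C}, T:{G} ∪→ {C,G}; cost 1
[col 7] GNT: children G:{T}, NT:{C,G} ∪→ {C,G,T}; cost 1
[col 7] GINT: children GNT:{C,G,T}, I:{G} ∩→ {G}; cost 0
[col 7] SU: children S:{A}, U:{G} ∪→ {A,G}; cost 1
[col 7] GINSTU: children GINT:{G}, SU:{A,G} ∩→ {G}; cost 0
per-site changes: [2, 2, 3, 4, 3, 4, 2, 3]; total = 23

3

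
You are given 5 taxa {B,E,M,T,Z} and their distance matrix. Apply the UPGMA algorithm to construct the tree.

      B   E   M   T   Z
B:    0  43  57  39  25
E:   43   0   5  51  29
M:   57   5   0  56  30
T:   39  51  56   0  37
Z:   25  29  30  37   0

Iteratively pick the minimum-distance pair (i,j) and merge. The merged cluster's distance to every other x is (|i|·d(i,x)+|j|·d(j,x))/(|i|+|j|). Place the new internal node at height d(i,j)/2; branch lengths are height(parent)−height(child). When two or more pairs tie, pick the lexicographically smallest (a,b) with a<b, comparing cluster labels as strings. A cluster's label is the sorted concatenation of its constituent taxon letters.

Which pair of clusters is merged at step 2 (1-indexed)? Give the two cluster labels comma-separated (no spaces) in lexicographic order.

B,Z

1. join E+M (d=5) ⇒ EM; edges |E|=5/2, |M|=5/2
  updated: d(B,EM)=50, d(EM,T)=107/2, d(EM,Z)=59/2
2. join B+Z (d=25) ⇒ BZ; edges |B|=25/2, |Z|=25/2
  updated: d(BZ,EM)=159/4, d(BZ,T)=38
3. join BZ+T (d=38) ⇒ BTZ; edges |BZ|=13/2, |T|=19
  updated: d(BTZ,EM)=133/3
4. join BTZ+EM (d=133/3) ⇒ BEMTZ; edges |BTZ|=19/6, |EM|=59/3
final tree: (((B:25/2,Z:25/2):13/2,T:19):19/6,(E:5/2,M:5/2):59/3)
total length: 235/3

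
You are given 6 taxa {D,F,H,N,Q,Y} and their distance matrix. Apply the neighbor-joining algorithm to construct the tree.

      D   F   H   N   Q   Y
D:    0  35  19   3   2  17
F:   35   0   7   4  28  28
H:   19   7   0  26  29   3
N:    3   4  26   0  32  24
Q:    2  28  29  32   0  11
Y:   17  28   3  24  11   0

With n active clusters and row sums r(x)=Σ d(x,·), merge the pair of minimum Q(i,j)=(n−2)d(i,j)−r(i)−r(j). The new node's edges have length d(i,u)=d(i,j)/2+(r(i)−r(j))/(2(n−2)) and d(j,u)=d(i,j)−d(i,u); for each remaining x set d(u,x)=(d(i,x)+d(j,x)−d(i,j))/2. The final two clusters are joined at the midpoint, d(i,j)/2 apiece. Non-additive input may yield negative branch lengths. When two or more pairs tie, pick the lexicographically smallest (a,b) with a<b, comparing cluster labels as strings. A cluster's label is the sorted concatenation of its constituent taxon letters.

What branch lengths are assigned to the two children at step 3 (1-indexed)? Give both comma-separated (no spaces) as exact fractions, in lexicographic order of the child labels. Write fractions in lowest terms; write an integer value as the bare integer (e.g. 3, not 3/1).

81/8,91/8

step 1: merge (F,N) at d=4, Q=-175; branch lengths F→29/8, N→3/8; new cluster FN
  updated: d(D,FN)=17, d(FN,H)=29/2, d(FN,Q)=28, d(FN,Y)=24
step 2: merge (D,Q) at d=2, Q=-119; branch lengths D→-3/2, Q→7/2; new cluster DQ
  updated: d(DQ,FN)=43/2, d(DQ,H)=23, d(DQ,Y)=13
step 3: merge (DQ,FN) at d=43/2, Q=-149/2; branch lengths DQ→81/8, FN→91/8; new cluster DFNQ
  updated: d(DFNQ,H)=8, d(DFNQ,Y)=31/4
step 4: merge (DFNQ,H) at d=8, Q=-75/4; branch lengths DFNQ→51/8, H→13/8; new cluster DFHNQ
  updated: d(DFHNQ,Y)=11/8
step 5: merge (DFHNQ,Y) at d=11/8; branch lengths DFHNQ→11/16, Y→11/16; new cluster DFHNQY
final tree: ((((D:-3/2,Q:7/2):81/8,(F:29/8,N:3/8):91/8):51/8,H:13/8):11/16,Y:11/16)
total length: 295/8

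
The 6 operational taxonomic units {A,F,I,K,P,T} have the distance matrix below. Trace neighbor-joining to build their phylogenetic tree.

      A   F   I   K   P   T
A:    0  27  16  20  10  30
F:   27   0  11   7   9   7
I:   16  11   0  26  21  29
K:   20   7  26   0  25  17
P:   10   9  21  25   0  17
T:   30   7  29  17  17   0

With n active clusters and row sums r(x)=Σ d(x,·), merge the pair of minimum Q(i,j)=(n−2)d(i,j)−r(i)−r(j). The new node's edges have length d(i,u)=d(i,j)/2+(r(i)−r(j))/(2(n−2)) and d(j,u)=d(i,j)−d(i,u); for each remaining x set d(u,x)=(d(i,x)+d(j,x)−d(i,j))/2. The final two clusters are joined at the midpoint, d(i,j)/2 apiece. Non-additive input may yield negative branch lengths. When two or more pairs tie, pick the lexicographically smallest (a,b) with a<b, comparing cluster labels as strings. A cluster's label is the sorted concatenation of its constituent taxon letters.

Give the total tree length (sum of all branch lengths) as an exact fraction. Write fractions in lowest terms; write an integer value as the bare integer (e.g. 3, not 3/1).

step 1: merge (A,P) at d=10, Q=-145; branch lengths A→61/8, P→19/8; new cluster AP
  updated: d(AP,F)=13, d(AP,I)=27/2, d(AP,K)=35/2, d(AP,T)=37/2
step 2: merge (AP,I) at d=27/2, Q=-203/2; branch lengths AP→47/12, I→115/12; new cluster AIP
  updated: d(AIP,F)=21/4, d(AIP,K)=15, d(AIP,T)=17
step 3: merge (AIP,K) at d=15, Q=-185/4; branch lengths AIP→113/16, K→127/16; new cluster AIKP
  updated: d(AIKP,F)=-11/8, d(AIKP,T)=19/2
step 4: merge (AIKP,F) at d=-11/8, Q=-121/8; branch lengths AIKP→9/16, F→-31/16; new cluster AFIKP
  updated: d(AFIKP,T)=143/16
step 5: merge (AFIKP,T) at d=143/16; branch lengths AFIKP→143/32, T→143/32; new cluster AFIKPT
final tree: (((((A:61/8,P:19/8):47/12,I:115/12):113/16,K:127/16):9/16,F:-31/16):143/32,T:143/32)
total length: 737/16

737/16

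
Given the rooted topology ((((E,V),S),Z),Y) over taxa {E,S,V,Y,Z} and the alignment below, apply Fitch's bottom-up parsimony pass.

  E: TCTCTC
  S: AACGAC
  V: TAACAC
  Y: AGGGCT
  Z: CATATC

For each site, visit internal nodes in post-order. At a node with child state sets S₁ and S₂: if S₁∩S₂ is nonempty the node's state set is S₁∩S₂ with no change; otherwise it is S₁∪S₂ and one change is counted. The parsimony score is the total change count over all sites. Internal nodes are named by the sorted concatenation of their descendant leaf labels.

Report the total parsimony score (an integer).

13

[col 0] EV: children E:{T}, V:{T} ∩→ {T}; cost 0
[col 0] ESV: children EV:{T}, S:{A} ∪→ {A,T}; cost 1
[col 0] ESVZ: children ESV:{A,T}, Z:{C} ∪→ {A,C,T}; cost 1
[col 0] ESVYZ: children ESVZ:{A,C,T}, Y:{A} ∩→ {A}; cost 0
[col 1] EV: children E:{C}, V:{A} ∪→ {A,C}; cost 1
[col 1] ESV: children EV:{A,C}, S:{A} ∩→ {A}; cost 0
[col 1] ESVZ: children ESV:{A}, Z:{A} ∩→ {A}; cost 0
[col 1] ESVYZ: children ESVZ:{A}, Y:{G} ∪→ {A,G}; cost 1
[col 2] EV: children E:{T}, V:{A} ∪→ {A,T}; cost 1
[col 2] ESV: children EV:{A,T}, S:{C} ∪→ {A,C,T}; cost 1
[col 2] ESVZ: children ESV:{A,C,T}, Z:{T} ∩→ {T}; cost 0
[col 2] ESVYZ: children ESVZ:{T}, Y:{G} ∪→ {G,T}; cost 1
[col 3] EV: children E:{C}, V:{C} ∩→ {C}; cost 0
[col 3] ESV: children EV:{C}, S:{G} ∪→ {C,G}; cost 1
[col 3] ESVZ: children ESV:{C,G}, Z:{A} ∪→ {A,C,G}; cost 1
[col 3] ESVYZ: children ESVZ:{A,C,G}, Y:{G} ∩→ {G}; cost 0
[col 4] EV: children E:{T}, V:{A} ∪→ {A,T}; cost 1
[col 4] ESV: children EV:{A,T}, S:{A} ∩→ {A}; cost 0
[col 4] ESVZ: children ESV:{A}, Z:{T} ∪→ {A,T}; cost 1
[col 4] ESVYZ: children ESVZ:{A,T}, Y:{C} ∪→ {A,C,T}; cost 1
[col 5] EV: children E:{C}, V:{C} ∩→ {C}; cost 0
[col 5] ESV: children EV:{C}, S:{C} ∩→ {C}; cost 0
[col 5] ESVZ: children ESV:{C}, Z:{C} ∩→ {C}; cost 0
[col 5] ESVYZ: children ESVZ:{C}, Y:{T} ∪→ {C,T}; cost 1
per-site changes: [2, 2, 3, 2, 3, 1]; total = 13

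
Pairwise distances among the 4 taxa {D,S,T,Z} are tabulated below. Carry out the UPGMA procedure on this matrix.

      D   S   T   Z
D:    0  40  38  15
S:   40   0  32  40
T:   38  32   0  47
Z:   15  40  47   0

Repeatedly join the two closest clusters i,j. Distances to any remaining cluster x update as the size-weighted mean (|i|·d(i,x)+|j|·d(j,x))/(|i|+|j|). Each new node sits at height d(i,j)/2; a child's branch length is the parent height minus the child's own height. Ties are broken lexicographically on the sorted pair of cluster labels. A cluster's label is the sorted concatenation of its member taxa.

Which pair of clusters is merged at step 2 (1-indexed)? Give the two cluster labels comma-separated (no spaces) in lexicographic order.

iteration 1: select D,Z (d=15); attach at lengths (15/2, 15/2); label the merged cluster DZ
  updated: d(DZ,S)=40, d(DZ,T)=85/2
iteration 2: select S,T (d=32); attach at lengths (16, 16); label the merged cluster ST
  updated: d(DZ,ST)=165/4
iteration 3: select DZ,ST (d=165/4); attach at lengths (105/8, 37/8); label the merged cluster DSTZ
final tree: ((D:15/2,Z:15/2):105/8,(S:16,T:16):37/8)
total length: 259/4

S,T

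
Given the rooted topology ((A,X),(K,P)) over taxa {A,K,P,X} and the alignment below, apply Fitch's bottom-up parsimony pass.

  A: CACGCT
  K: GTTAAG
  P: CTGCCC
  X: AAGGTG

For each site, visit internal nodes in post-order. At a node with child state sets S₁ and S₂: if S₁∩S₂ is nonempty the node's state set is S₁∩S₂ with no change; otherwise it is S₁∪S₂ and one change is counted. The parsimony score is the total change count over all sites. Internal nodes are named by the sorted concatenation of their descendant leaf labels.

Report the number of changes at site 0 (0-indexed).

AX@0: {C} ∪ {A} = {A,C} (union, +1)
KP@0: {G} ∪ {C} = {C,G} (union, +1)
AKPX@0: {A,C} ∩ {C,G} = {C} (intersection, +0)
AX@1: {A} ∩ {A} = {A} (intersection, +0)
KP@1: {T} ∩ {T} = {T} (intersection, +0)
AKPX@1: {A} ∪ {T} = {A,T} (union, +1)
AX@2: {C} ∪ {G} = {C,G} (union, +1)
KP@2: {T} ∪ {G} = {G,T} (union, +1)
AKPX@2: {C,G} ∩ {G,T} = {G} (intersection, +0)
AX@3: {G} ∩ {G} = {G} (intersection, +0)
KP@3: {A} ∪ {C} = {A,C} (union, +1)
AKPX@3: {G} ∪ {A,C} = {A,C,G} (union, +1)
AX@4: {C} ∪ {T} = {C,T} (union, +1)
KP@4: {A} ∪ {C} = {A,C} (union, +1)
AKPX@4: {C,T} ∩ {A,C} = {C} (intersection, +0)
AX@5: {T} ∪ {G} = {G,T} (union, +1)
KP@5: {G} ∪ {C} = {C,G} (union, +1)
AKPX@5: {G,T} ∩ {C,G} = {G} (intersection, +0)
per-site changes: [2, 1, 2, 2, 2, 2]; total = 11

2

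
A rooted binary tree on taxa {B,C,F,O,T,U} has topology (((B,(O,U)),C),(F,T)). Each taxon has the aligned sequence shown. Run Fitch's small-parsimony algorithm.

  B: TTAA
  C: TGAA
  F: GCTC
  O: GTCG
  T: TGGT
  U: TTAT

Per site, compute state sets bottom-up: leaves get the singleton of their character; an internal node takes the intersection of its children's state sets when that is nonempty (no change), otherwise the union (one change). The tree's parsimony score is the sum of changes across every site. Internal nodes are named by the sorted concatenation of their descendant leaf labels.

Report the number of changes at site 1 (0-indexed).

[col 0] OU: children O:{G}, U:{T} ∪→ {G,T}; cost 1
[col 0] BOU: children B:{T}, OU:{G,T} ∩→ {T}; cost 0
[col 0] BCOU: children BOU:{T}, C:{T} ∩→ {T}; cost 0
[col 0] FT: children F:{G}, T:{T} ∪→ {G,T}; cost 1
[col 0] BCFOTU: children BCOU:{T}, FT:{G,T} ∩→ {T}; cost 0
[col 1] OU: children O:{T}, U:{T} ∩→ {T}; cost 0
[col 1] BOU: children B:{T}, OU:{T} ∩→ {T}; cost 0
[col 1] BCOU: children BOU:{T}, C:{G} ∪→ {G,T}; cost 1
[col 1] FT: children F:{C}, T:{G} ∪→ {C,G}; cost 1
[col 1] BCFOTU: children BCOU:{G,T}, FT:{C,G} ∩→ {G}; cost 0
[col 2] OU: children O:{C}, U:{A} ∪→ {A,C}; cost 1
[col 2] BOU: children B:{A}, OU:{A,C} ∩→ {A}; cost 0
[col 2] BCOU: children BOU:{A}, C:{A} ∩→ {A}; cost 0
[col 2] FT: children F:{T}, T:{G} ∪→ {G,T}; cost 1
[col 2] BCFOTU: children BCOU:{A}, FT:{G,T} ∪→ {A,G,T}; cost 1
[col 3] OU: children O:{G}, U:{T} ∪→ {G,T}; cost 1
[col 3] BOU: children B:{A}, OU:{G,T} ∪→ {A,G,T}; cost 1
[col 3] BCOU: children BOU:{A,G,T}, C:{A} ∩→ {A}; cost 0
[col 3] FT: children F:{C}, T:{T} ∪→ {C,T}; cost 1
[col 3] BCFOTU: children BCOU:{A}, FT:{C,T} ∪→ {A,C,T}; cost 1
per-site changes: [2, 2, 3, 4]; total = 11

2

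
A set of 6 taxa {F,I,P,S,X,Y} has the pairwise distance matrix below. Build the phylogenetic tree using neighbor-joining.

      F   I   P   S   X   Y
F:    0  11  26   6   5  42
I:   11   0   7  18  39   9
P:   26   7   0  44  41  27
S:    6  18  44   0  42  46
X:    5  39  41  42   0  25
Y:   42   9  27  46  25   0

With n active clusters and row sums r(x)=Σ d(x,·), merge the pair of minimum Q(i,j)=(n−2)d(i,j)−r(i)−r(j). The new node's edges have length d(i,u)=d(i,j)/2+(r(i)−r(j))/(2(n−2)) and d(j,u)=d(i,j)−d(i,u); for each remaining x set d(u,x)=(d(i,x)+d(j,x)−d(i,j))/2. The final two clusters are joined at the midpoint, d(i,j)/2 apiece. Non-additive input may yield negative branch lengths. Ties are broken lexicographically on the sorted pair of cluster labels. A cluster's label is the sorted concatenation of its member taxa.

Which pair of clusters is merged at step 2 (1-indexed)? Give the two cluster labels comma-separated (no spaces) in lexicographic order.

1. join F+S (d=6, Q=-222) ⇒ FS; edges |F|=-21/4, |S|=45/4
  updated: d(FS,I)=23/2, d(FS,P)=32, d(FS,X)=41/2, d(FS,Y)=41
2. join FS+X (d=41/2, Q=-169) ⇒ FSX; edges |FS|=41/6, |X|=41/3
  updated: d(FSX,I)=15, d(FSX,P)=105/4, d(FSX,Y)=91/4
3. join FSX+Y (d=91/4, Q=-309/4) ⇒ FSXY; edges |FSX|=203/16, |Y|=161/16
  updated: d(FSXY,I)=5/8, d(FSXY,P)=61/4
4. join FSXY+I (d=5/8, Q=-183/8) ⇒ FISXY; edges |FSXY|=71/16, |I|=-61/16
  updated: d(FISXY,P)=173/16
5. join FISXY+P (d=173/16) ⇒ FIPSXY; edges |FISXY|=173/32, |P|=173/32
final tree: (((((F:-21/4,S:45/4):41/6,X:41/3):203/16,Y:161/16):71/16,I:-61/16):173/32,P:173/32)
total length: 971/16

FS,X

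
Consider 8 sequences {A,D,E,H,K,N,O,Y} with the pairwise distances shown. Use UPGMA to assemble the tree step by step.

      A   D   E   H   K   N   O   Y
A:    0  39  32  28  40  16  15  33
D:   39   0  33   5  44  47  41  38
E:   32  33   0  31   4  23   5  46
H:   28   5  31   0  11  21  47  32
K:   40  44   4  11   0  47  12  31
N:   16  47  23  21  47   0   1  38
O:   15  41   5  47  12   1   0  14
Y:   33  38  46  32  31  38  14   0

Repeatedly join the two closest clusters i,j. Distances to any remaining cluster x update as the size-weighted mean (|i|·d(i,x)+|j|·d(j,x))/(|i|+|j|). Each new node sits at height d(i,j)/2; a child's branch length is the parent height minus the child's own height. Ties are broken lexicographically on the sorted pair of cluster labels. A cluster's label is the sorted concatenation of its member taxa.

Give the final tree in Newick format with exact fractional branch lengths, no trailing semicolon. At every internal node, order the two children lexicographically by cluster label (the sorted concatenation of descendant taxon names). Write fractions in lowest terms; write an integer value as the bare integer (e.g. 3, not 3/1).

((((A:31/4,(N:1/2,O:1/2):29/4):11/2,(E:2,K:2):45/4):59/20,Y:81/5):29/30,(D:5/2,H:5/2):44/3)

step 1: merge (N,O) at d=1; branch lengths N→1/2, O→1/2; new cluster NO
  updated: d(A,NO)=31/2, d(D,NO)=44, d(E,NO)=14, d(H,NO)=34, d(K,NO)=59/2, d(NO,Y)=26
step 2: merge (E,K) at d=4; branch lengths E→2, K→2; new cluster EK
  updated: d(A,EK)=36, d(D,EK)=77/2, d(EK,H)=21, d(EK,NO)=87/4, d(EK,Y)=77/2
step 3: merge (D,H) at d=5; branch lengths D→5/2, H→5/2; new cluster DH
  updated: d(A,DH)=67/2, d(DH,EK)=119/4, d(DH,NO)=39, d(DH,Y)=35
step 4: merge (A,NO) at d=31/2; branch lengths A→31/4, NO→29/4; new cluster ANO
  updated: d(ANO,DH)=223/6, d(ANO,EK)=53/2, d(ANO,Y)=85/3
step 5: merge (ANO,EK) at d=53/2; branch lengths ANO→11/2, EK→45/4; new cluster AEKNO
  updated: d(AEKNO,DH)=171/5, d(AEKNO,Y)=162/5
step 6: merge (AEKNO,Y) at d=162/5; branch lengths AEKNO→59/20, Y→81/5; new cluster AEKNOY
  updated: d(AEKNOY,DH)=103/3
step 7: merge (AEKNOY,DH) at d=103/3; branch lengths AEKNOY→29/30, DH→44/3; new cluster ADEHKNOY
final tree: ((((A:31/4,(N:1/2,O:1/2):29/4):11/2,(E:2,K:2):45/4):59/20,Y:81/5):29/30,(D:5/2,H:5/2):44/3)
total length: 1148/15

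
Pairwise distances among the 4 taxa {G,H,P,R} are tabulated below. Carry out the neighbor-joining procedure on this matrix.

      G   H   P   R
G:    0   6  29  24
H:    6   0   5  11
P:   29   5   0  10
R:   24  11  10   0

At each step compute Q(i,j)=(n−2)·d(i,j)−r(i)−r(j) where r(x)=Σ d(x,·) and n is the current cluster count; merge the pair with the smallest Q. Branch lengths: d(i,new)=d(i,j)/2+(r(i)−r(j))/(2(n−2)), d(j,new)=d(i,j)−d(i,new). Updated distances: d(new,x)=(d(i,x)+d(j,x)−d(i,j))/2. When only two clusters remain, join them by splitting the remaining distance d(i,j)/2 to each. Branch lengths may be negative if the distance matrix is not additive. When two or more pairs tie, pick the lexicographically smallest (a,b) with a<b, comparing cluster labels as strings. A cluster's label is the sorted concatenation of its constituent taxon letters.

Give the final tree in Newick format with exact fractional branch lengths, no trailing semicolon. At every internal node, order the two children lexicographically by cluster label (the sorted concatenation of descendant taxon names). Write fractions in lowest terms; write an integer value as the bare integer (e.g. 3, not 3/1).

1. join G+H (d=6, Q=-69) ⇒ GH; edges |G|=49/4, |H|=-25/4
  updated: d(GH,P)=14, d(GH,R)=29/2
2. join GH+P (d=14, Q=-77/2) ⇒ GHP; edges |GH|=37/4, |P|=19/4
  updated: d(GHP,R)=21/4
3. join GHP+R (d=21/4) ⇒ GHPR; edges |GHP|=21/8, |R|=21/8
final tree: (((G:49/4,H:-25/4):37/4,P:19/4):21/8,R:21/8)
total length: 101/4

(((G:49/4,H:-25/4):37/4,P:19/4):21/8,R:21/8)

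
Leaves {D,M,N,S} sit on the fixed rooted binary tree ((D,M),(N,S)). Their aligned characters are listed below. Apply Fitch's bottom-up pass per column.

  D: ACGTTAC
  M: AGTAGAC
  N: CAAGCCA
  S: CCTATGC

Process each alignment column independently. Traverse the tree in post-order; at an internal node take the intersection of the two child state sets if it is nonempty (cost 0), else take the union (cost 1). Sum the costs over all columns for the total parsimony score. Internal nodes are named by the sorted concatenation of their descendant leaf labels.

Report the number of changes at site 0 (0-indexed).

site 0, node DM: D={A} ∩ M={A} → {A} (+0)
site 0, node NS: N={C} ∩ S={C} → {C} (+0)
site 0, node DMNS: DM={A} ∪ NS={C} → {A,C} (+1)
site 1, node DM: D={C} ∪ M={G} → {C,G} (+1)
site 1, node NS: N={A} ∪ S={C} → {A,C} (+1)
site 1, node DMNS: DM={C,G} ∩ NS={A,C} → {C} (+0)
site 2, node DM: D={G} ∪ M={T} → {G,T} (+1)
site 2, node NS: N={A} ∪ S={T} → {A,T} (+1)
site 2, node DMNS: DM={G,T} ∩ NS={A,T} → {T} (+0)
site 3, node DM: D={T} ∪ M={A} → {A,T} (+1)
site 3, node NS: N={G} ∪ S={A} → {A,G} (+1)
site 3, node DMNS: DM={A,T} ∩ NS={A,G} → {A} (+0)
site 4, node DM: D={T} ∪ M={G} → {G,T} (+1)
site 4, node NS: N={C} ∪ S={T} → {C,T} (+1)
site 4, node DMNS: DM={G,T} ∩ NS={C,T} → {T} (+0)
site 5, node DM: D={A} ∩ M={A} → {A} (+0)
site 5, node NS: N={C} ∪ S={G} → {C,G} (+1)
site 5, node DMNS: DM={A} ∪ NS={C,G} → {A,C,G} (+1)
site 6, node DM: D={C} ∩ M={C} → {C} (+0)
site 6, node NS: N={A} ∪ S={C} → {A,C} (+1)
site 6, node DMNS: DM={C} ∩ NS={A,C} → {C} (+0)
per-site changes: [1, 2, 2, 2, 2, 2, 1]; total = 12

1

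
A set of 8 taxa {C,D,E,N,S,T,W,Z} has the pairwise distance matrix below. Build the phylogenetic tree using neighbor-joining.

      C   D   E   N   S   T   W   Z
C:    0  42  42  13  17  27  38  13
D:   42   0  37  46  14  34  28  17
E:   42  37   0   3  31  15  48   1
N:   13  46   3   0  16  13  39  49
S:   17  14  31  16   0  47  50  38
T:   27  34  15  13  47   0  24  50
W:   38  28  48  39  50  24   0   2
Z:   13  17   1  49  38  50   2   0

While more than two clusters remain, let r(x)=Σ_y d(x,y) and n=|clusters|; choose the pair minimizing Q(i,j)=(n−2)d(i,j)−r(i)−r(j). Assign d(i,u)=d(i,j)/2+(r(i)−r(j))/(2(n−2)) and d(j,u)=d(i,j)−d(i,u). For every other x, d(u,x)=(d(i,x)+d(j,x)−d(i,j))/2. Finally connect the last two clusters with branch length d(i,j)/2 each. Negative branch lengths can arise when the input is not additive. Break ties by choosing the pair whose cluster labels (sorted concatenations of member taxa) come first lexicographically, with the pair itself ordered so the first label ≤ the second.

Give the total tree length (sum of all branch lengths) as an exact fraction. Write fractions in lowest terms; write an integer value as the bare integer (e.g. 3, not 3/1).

iteration 1: select W,Z (d=2, Q=-387); attach at lengths (71/12, -47/12); label the merged cluster WZ
  updated: d(C,WZ)=49/2, d(D,WZ)=43/2, d(E,WZ)=47/2, d(N,WZ)=43, d(S,WZ)=43, d(T,WZ)=36
iteration 2: select D,S (d=14, Q=-585/2); attach at lengths (193/20, 87/20); label the merged cluster DS
  updated: d(C,DS)=45/2, d(DS,E)=27, d(DS,N)=24, d(DS,T)=67/2, d(DS,WZ)=101/4
iteration 3: select E,N (d=3, Q=-389/2); attach at lengths (53/16, -5/16); label the merged cluster EN
  updated: d(C,EN)=26, d(DS,EN)=24, d(EN,T)=25/2, d(EN,WZ)=127/4
iteration 4: select EN,T (d=25/2, Q=-663/4); attach at lengths (91/24, 209/24); label the merged cluster ENT
  updated: d(C,ENT)=81/4, d(DS,ENT)=45/2, d(ENT,WZ)=221/8
iteration 5: select C,ENT (d=81/4, Q=-777/8); attach at lengths (299/32, 349/32); label the merged cluster CENT
  updated: d(CENT,DS)=99/8, d(CENT,WZ)=255/16
iteration 6: select CENT,DS (d=99/8, Q=-857/16); attach at lengths (49/32, 347/32); label the merged cluster CDENST
  updated: d(CDENST,WZ)=461/32
iteration 7: select CDENST,WZ (d=461/32); attach at lengths (461/64, 461/64); label the merged cluster CDENSTWZ
final tree: (((C:299/32,((E:53/16,N:-5/16):91/24,T:209/24):349/32):49/32,(D:193/20,S:87/20):347/32):461/64,(W:71/12,Z:-47/12):461/64)
total length: 2513/32

2513/32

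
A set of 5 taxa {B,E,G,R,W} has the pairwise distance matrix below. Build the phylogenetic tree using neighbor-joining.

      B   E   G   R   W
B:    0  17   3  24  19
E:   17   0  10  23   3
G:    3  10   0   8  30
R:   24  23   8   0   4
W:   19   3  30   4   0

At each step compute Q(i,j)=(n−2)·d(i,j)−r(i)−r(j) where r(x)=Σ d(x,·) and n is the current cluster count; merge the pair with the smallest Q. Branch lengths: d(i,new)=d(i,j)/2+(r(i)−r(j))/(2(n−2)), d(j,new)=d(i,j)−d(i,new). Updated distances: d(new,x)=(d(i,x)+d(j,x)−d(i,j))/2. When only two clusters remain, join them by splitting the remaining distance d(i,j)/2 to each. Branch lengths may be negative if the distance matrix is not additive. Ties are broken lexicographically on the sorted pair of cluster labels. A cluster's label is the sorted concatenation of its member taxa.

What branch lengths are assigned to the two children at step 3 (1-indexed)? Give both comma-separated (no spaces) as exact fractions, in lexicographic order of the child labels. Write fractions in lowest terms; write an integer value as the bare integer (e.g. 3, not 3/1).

1. join B+G (d=3, Q=-105) ⇒ BG; edges |B|=7/2, |G|=-1/2
  updated: d(BG,E)=12, d(BG,R)=29/2, d(BG,W)=23
2. join BG+E (d=12, Q=-127/2) ⇒ BEG; edges |BG|=71/8, |E|=25/8
  updated: d(BEG,R)=51/4, d(BEG,W)=7
3. join BEG+R (d=51/4, Q=-95/4) ⇒ BEGR; edges |BEG|=63/8, |R|=39/8
  updated: d(BEGR,W)=-7/8
4. join BEGR+W (d=-7/8) ⇒ BEGRW; edges |BEGR|=-7/16, |W|=-7/16
final tree: ((((B:7/2,G:-1/2):71/8,E:25/8):63/8,R:39/8):-7/16,W:-7/16)
total length: 215/8

63/8,39/8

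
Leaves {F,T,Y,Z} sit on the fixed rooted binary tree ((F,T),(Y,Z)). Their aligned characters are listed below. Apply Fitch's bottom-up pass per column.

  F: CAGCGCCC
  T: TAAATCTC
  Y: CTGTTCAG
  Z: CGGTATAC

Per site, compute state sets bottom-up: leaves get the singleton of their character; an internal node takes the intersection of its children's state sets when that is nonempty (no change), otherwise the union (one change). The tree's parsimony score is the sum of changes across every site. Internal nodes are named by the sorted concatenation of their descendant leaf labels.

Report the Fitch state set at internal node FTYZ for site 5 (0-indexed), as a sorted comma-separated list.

[col 0] FT: children F:{C}, T:{T} ∪→ {C,T}; cost 1
[col 0] YZ: children Y:{C}, Z:{C} ∩→ {C}; cost 0
[col 0] FTYZ: children FT:{C,T}, YZ:{C} ∩→ {C}; cost 0
[col 1] FT: children F:{A}, T:{A} ∩→ {A}; cost 0
[col 1] YZ: children Y:{T}, Z:{G} ∪→ {G,T}; cost 1
[col 1] FTYZ: children FT:{A}, YZ:{G,T} ∪→ {A,G,T}; cost 1
[col 2] FT: children F:{G}, T:{A} ∪→ {A,G}; cost 1
[col 2] YZ: children Y:{G}, Z:{G} ∩→ {G}; cost 0
[col 2] FTYZ: children FT:{A,G}, YZ:{G} ∩→ {G}; cost 0
[col 3] FT: children F:{C}, T:{A} ∪→ {A,C}; cost 1
[col 3] YZ: children Y:{T}, Z:{T} ∩→ {T}; cost 0
[col 3] FTYZ: children FT:{A,C}, YZ:{T} ∪→ {A,C,T}; cost 1
[col 4] FT: children F:{G}, T:{T} ∪→ {G,T}; cost 1
[col 4] YZ: children Y:{T}, Z:{A} ∪→ {A,T}; cost 1
[col 4] FTYZ: children FT:{G,T}, YZ:{A,T} ∩→ {T}; cost 0
[col 5] FT: children F:{C}, T:{C} ∩→ {C}; cost 0
[col 5] YZ: children Y:{C}, Z:{T} ∪→ {C,T}; cost 1
[col 5] FTYZ: children FT:{C}, YZ:{C,T} ∩→ {C}; cost 0
[col 6] FT: children F:{C}, T:{T} ∪→ {C,T}; cost 1
[col 6] YZ: children Y:{A}, Z:{A} ∩→ {A}; cost 0
[col 6] FTYZ: children FT:{C,T}, YZ:{A} ∪→ {A,C,T}; cost 1
[col 7] FT: children F:{C}, T:{C} ∩→ {C}; cost 0
[col 7] YZ: children Y:{G}, Z:{C} ∪→ {C,G}; cost 1
[col 7] FTYZ: children FT:{C}, YZ:{C,G} ∩→ {C}; cost 0
per-site changes: [1, 2, 1, 2, 2, 1, 2, 1]; total = 12

C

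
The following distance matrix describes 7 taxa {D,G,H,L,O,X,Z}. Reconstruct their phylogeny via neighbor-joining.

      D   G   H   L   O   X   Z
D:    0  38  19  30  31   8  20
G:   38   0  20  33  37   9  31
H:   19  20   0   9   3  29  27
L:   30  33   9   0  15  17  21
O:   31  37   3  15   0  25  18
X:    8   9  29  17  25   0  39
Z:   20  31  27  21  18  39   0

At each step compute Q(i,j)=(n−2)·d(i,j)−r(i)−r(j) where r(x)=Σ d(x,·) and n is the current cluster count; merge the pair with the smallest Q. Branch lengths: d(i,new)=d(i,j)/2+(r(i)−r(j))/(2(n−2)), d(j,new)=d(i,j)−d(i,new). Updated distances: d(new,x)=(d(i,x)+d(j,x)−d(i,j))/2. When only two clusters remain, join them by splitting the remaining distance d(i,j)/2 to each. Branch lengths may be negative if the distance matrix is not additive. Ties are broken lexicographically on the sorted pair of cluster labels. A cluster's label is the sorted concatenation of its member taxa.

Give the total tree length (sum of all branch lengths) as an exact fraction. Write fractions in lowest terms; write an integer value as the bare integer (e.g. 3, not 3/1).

1971/32

iteration 1: select G,X (d=9, Q=-250); attach at lengths (43/5, 2/5); label the merged cluster GX
  updated: d(D,GX)=37/2, d(GX,H)=20, d(GX,L)=41/2, d(GX,O)=53/2, d(GX,Z)=61/2
iteration 2: select D,GX (d=37/2, Q=-321/2); attach at lengths (153/16, 143/16); label the merged cluster DGX
  updated: d(DGX,H)=41/4, d(DGX,L)=16, d(DGX,O)=39/2, d(DGX,Z)=16
iteration 3: select DGX,Z (d=16, Q=-383/4); attach at lengths (37/8, 91/8); label the merged cluster DGXZ
  updated: d(DGXZ,H)=85/8, d(DGXZ,L)=21/2, d(DGXZ,O)=43/4
iteration 4: select DGXZ,L (d=21/2, Q=-363/8); attach at lengths (147/32, 189/32); label the merged cluster DGLXZ
  updated: d(DGLXZ,H)=73/16, d(DGLXZ,O)=61/8
iteration 5: select DGLXZ,H (d=73/16, Q=-243/16); attach at lengths (147/32, -1/32); label the merged cluster DGHLXZ
  updated: d(DGHLXZ,O)=97/32
iteration 6: select DGHLXZ,O (d=97/32); attach at lengths (97/64, 97/64); label the merged cluster DGHLOXZ
final tree: (((((D:153/16,(G:43/5,X:2/5):143/16):37/8,Z:91/8):147/32,L:189/32):147/32,H:-1/32):97/64,O:97/64)
total length: 1971/32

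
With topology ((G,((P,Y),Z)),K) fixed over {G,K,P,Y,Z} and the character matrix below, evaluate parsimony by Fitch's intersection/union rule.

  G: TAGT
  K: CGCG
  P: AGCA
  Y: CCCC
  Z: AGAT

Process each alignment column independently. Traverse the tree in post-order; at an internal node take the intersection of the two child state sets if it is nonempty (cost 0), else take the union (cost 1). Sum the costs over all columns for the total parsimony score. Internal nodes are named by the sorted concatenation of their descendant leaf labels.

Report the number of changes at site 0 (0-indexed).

3

[col 0] PY: children P:{A}, Y:{C} ∪→ {A,C}; cost 1
[col 0] PYZ: children PY:{A,C}, Z:{A} ∩→ {A}; cost 0
[col 0] GPYZ: children G:{T}, PYZ:{A} ∪→ {A,T}; cost 1
[col 0] GKPYZ: children GPYZ:{A,T}, K:{C} ∪→ {A,C,T}; cost 1
[col 1] PY: children P:{G}, Y:{C} ∪→ {C,G}; cost 1
[col 1] PYZ: children PY:{C,G}, Z:{G} ∩→ {G}; cost 0
[col 1] GPYZ: children G:{A}, PYZ:{G} ∪→ {A,G}; cost 1
[col 1] GKPYZ: children GPYZ:{A,G}, K:{G} ∩→ {G}; cost 0
[col 2] PY: children P:{C}, Y:{C} ∩→ {C}; cost 0
[col 2] PYZ: children PY:{C}, Z:{A} ∪→ {A,C}; cost 1
[col 2] GPYZ: children G:{G}, PYZ:{A,C} ∪→ {A,C,G}; cost 1
[col 2] GKPYZ: children GPYZ:{A,C,G}, K:{C} ∩→ {C}; cost 0
[col 3] PY: children P:{A}, Y:{C} ∪→ {A,C}; cost 1
[col 3] PYZ: children PY:{A,C}, Z:{T} ∪→ {A,C,T}; cost 1
[col 3] GPYZ: children G:{T}, PYZ:{A,C,T} ∩→ {T}; cost 0
[col 3] GKPYZ: children GPYZ:{T}, K:{G} ∪→ {G,T}; cost 1
per-site changes: [3, 2, 2, 3]; total = 10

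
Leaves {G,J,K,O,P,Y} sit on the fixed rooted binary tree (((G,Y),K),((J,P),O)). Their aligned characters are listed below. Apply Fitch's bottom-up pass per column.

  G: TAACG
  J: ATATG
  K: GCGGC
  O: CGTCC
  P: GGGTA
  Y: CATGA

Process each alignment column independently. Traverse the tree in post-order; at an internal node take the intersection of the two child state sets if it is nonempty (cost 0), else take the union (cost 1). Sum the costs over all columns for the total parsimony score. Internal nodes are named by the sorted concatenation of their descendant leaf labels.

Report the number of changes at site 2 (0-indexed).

4

site 0, node GY: G={T} ∪ Y={C} → {C,T} (+1)
site 0, node GKY: GY={C,T} ∪ K={G} → {C,G,T} (+1)
site 0, node JP: J={A} ∪ P={G} → {A,G} (+1)
site 0, node JOP: JP={A,G} ∪ O={C} → {A,C,G} (+1)
site 0, node GJKOPY: GKY={C,G,T} ∩ JOP={A,C,G} → {C,G} (+0)
site 1, node GY: G={A} ∩ Y={A} → {A} (+0)
site 1, node GKY: GY={A} ∪ K={C} → {A,C} (+1)
site 1, node JP: J={T} ∪ P={G} → {G,T} (+1)
site 1, node JOP: JP={G,T} ∩ O={G} → {G} (+0)
site 1, node GJKOPY: GKY={A,C} ∪ JOP={G} → {A,C,G} (+1)
site 2, node GY: G={A} ∪ Y={T} → {A,T} (+1)
site 2, node GKY: GY={A,T} ∪ K={G} → {A,G,T} (+1)
site 2, node JP: J={A} ∪ P={G} → {A,G} (+1)
site 2, node JOP: JP={A,G} ∪ O={T} → {A,G,T} (+1)
site 2, node GJKOPY: GKY={A,G,T} ∩ JOP={A,G,T} → {A,G,T} (+0)
site 3, node GY: G={C} ∪ Y={G} → {C,G} (+1)
site 3, node GKY: GY={C,G} ∩ K={G} → {G} (+0)
site 3, node JP: J={T} ∩ P={T} → {T} (+0)
site 3, node JOP: JP={T} ∪ O={C} → {C,T} (+1)
site 3, node GJKOPY: GKY={G} ∪ JOP={C,T} → {C,G,T} (+1)
site 4, node GY: G={G} ∪ Y={A} → {A,G} (+1)
site 4, node GKY: GY={A,G} ∪ K={C} → {A,C,G} (+1)
site 4, node JP: J={G} ∪ P={A} → {A,G} (+1)
site 4, node JOP: JP={A,G} ∪ O={C} → {A,C,G} (+1)
site 4, node GJKOPY: GKY={A,C,G} ∩ JOP={A,C,G} → {A,C,G} (+0)
per-site changes: [4, 3, 4, 3, 4]; total = 18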